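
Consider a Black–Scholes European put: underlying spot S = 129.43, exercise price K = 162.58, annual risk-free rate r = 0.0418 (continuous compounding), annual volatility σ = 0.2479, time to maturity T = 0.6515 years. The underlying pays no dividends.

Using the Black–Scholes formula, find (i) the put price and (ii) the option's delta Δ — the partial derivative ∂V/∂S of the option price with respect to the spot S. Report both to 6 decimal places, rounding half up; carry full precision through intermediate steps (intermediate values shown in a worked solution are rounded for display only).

σ√T = 0.2479·√0.6515 = 0.200094
d₁ = (ln(S/K) + (r+σ²/2)T) / (σ√T) = (ln(129.43/162.58) + (0.0418+0.2479²/2)·0.6515) / 0.200094 = (-0.228030 + 0.047251) / 0.200094 = -0.903469
d₂ = d₁ − σ√T = -0.903469 − 0.200094 = -1.103563
e^{−rT} = e^{−0.0418·0.6515} = 0.973135
N(−d₁) = 0.816861,  N(−d₂) = 0.865109
Put price V = K·e^{−rT}·N(−d₂) − S·N(−d₁) = 136.870765 − 105.726370 = 31.144396
Δ = −N(−d₁) = -0.816861

price = 31.144396
Δ = -0.816861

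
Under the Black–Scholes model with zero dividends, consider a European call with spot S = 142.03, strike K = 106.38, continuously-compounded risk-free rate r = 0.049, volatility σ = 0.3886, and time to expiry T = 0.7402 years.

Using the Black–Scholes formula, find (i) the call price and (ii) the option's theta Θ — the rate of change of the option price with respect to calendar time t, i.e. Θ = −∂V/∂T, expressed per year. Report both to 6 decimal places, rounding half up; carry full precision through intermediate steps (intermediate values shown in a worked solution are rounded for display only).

σ√T = 0.3886·√0.7402 = 0.334332
d₁ = (ln(S/K) + (r+σ²/2)T) / (σ√T) = (ln(142.03/106.38) + (0.049+0.3886²/2)·0.7402) / 0.334332 = (0.289021 + 0.092159) / 0.334332 = 1.140124
d₂ = d₁ − σ√T = 1.140124 − 0.334332 = 0.805792
e^{−rT} = e^{−0.049·0.7402} = 0.964380
N(d₁) = 0.872883,  N(d₂) = 0.789819
Call price V = S·N(d₁) − K·e^{−rT}·N(d₂) = 123.975518 − 81.028089 = 42.947429
φ(d₁) = (1/√(2π))·e^{−d₁²/2} = 0.208278
Θ = −S·φ(d₁)·σ/(2√T) − r·K·e^{−rT}·N(d₂) = −6.680710 − 3.970376 = -10.651086

price = 42.947429
Θ = -10.651086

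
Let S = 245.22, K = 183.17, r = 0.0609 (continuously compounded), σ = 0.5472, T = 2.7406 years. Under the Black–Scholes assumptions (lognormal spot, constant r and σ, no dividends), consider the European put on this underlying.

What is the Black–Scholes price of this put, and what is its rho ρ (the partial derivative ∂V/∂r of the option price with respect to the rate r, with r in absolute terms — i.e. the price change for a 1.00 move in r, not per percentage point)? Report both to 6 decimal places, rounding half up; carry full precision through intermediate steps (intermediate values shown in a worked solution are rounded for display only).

σ√T = 0.5472·√2.7406 = 0.905876
d₁ = (ln(S/K) + (r+σ²/2)T) / (σ√T) = (ln(245.22/183.17) + (0.0609+0.5472²/2)·2.7406) / 0.905876 = (0.291741 + 0.577209) / 0.905876 = 0.959236
d₂ = d₁ − σ√T = 0.959236 − 0.905876 = 0.053360
e^{−rT} = e^{−0.0609·2.7406} = 0.846282
N(−d₁) = 0.168720,  N(−d₂) = 0.478722
Put price V = K·e^{−rT}·N(−d₂) − S·N(−d₁) = 74.208445 − 41.373475 = 32.834970
ρ = −K·T·e^{−rT}·N(−d₂) = -203.375664

price = 32.834970
ρ = -203.375664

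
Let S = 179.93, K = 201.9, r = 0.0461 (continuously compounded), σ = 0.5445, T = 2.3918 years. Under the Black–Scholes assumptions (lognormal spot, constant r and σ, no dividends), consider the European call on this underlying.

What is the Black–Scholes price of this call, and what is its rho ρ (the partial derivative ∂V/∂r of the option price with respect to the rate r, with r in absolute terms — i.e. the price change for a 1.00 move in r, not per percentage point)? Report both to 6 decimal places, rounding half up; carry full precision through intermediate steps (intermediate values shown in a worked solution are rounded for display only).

σ√T = 0.5445·√2.3918 = 0.842093
d₁ = (ln(S/K) + (r+σ²/2)T) / (σ√T) = (ln(179.93/201.9) + (0.0461+0.5445²/2)·2.3918) / 0.842093 = (-0.115205 + 0.464823) / 0.842093 = 0.415177
d₂ = d₁ − σ√T = 0.415177 − 0.842093 = -0.426916
e^{−rT} = e^{−0.0461·2.3918} = 0.895599
N(d₁) = 0.660994,  N(d₂) = 0.334720
Call price V = S·N(d₁) − K·e^{−rT}·N(d₂) = 118.932637 − 60.524614 = 58.408023
ρ = K·T·e^{−rT}·N(d₂) = 144.762773

price = 58.408023
ρ = 144.762773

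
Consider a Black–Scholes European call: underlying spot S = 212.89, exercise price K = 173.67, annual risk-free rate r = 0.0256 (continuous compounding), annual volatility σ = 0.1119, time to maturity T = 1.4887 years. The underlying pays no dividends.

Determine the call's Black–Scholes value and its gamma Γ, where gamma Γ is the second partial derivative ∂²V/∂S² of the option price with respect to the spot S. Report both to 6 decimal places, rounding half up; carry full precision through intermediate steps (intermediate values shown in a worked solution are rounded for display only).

σ√T = 0.1119·√1.4887 = 0.136532
d₁ = (ln(S/K) + (r+σ²/2)T) / (σ√T) = (ln(212.89/173.67) + (0.0256+0.1119²/2)·1.4887) / 0.136532 = (0.203619 + 0.047431) / 0.136532 = 1.838765
d₂ = d₁ − σ√T = 1.838765 − 0.136532 = 1.702233
e^{−rT} = e^{−0.0256·1.4887} = 0.962606
N(d₁) = 0.967025,  N(d₂) = 0.955644
Call price V = S·N(d₁) − K·e^{−rT}·N(d₂) = 205.869980 − 159.760625 = 46.109355
φ(d₁) = (1/√(2π))·e^{−d₁²/2} = 0.073574
Γ = φ(d₁) / (S·σ·√T) = 0.002531

price = 46.109355
Γ = 0.002531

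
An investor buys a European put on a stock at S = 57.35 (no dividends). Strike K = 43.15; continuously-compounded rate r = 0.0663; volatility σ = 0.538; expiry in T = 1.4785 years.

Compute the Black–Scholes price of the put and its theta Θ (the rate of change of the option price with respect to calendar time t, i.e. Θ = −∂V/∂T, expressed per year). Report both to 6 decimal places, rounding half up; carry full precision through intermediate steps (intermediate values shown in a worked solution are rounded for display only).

price = 5.206995
Θ = -2.306817

σ√T = 0.538·√1.4785 = 0.654173
d₁ = (ln(S/K) + (r+σ²/2)T) / (σ√T) = (ln(57.35/43.15) + (0.0663+0.538²/2)·1.4785) / 0.654173 = (0.284490 + 0.311996) / 0.654173 = 0.911817
d₂ = d₁ − σ√T = 0.911817 − 0.654173 = 0.257643
e^{−rT} = e^{−0.0663·1.4785} = 0.906627
N(−d₁) = 0.180933,  N(−d₂) = 0.398341
Put price V = K·e^{−rT}·N(−d₂) − S·N(−d₁) = 15.583476 − 10.376482 = 5.206995
φ(d₁) = (1/√(2π))·e^{−d₁²/2} = 0.263252
Θ = −S·φ(d₁)·σ/(2√T) + r·K·e^{−rT}·N(−d₂) = −3.340002 + 1.033184 = -2.306817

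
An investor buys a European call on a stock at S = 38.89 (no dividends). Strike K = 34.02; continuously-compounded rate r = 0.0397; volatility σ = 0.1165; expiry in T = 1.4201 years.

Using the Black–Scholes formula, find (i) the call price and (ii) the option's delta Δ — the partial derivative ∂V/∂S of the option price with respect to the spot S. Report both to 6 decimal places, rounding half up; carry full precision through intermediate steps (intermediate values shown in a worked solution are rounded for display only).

price = 6.926932
Δ = 0.924951

σ√T = 0.1165·√1.4201 = 0.138831
d₁ = (ln(S/K) + (r+σ²/2)T) / (σ√T) = (ln(38.89/34.02) + (0.0397+0.1165²/2)·1.4201) / 0.138831 = (0.133789 + 0.066015) / 0.138831 = 1.439189
d₂ = d₁ − σ√T = 1.439189 − 0.138831 = 1.300358
e^{−rT} = e^{−0.0397·1.4201} = 0.945182
N(d₁) = 0.924951,  N(d₂) = 0.903261
Call price V = S·N(d₁) − K·e^{−rT}·N(d₂) = 35.971362 − 29.044430 = 6.926932
Δ = N(d₁) = 0.924951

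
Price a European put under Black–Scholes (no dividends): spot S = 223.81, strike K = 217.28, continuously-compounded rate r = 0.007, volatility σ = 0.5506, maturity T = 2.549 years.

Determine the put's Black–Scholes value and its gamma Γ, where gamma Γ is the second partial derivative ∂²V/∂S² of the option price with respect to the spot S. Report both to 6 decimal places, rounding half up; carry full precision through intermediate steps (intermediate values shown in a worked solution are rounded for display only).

σ√T = 0.5506·√2.549 = 0.879065
d₁ = (ln(S/K) + (r+σ²/2)T) / (σ√T) = (ln(223.81/217.28) + (0.007+0.5506²/2)·2.549) / 0.879065 = (0.029611 + 0.404221) / 0.879065 = 0.493515
d₂ = d₁ − σ√T = 0.493515 − 0.879065 = -0.385551
e^{−rT} = e^{−0.007·2.549} = 0.982315
N(−d₁) = 0.310825,  N(−d₂) = 0.650085
Put price V = K·e^{−rT}·N(−d₂) − S·N(−d₁) = 138.752548 − 69.565637 = 69.186911
φ(d₁) = (1/√(2π))·e^{−d₁²/2} = 0.353201
Γ = φ(d₁) / (S·σ·√T) = 0.001795

price = 69.186911
Γ = 0.001795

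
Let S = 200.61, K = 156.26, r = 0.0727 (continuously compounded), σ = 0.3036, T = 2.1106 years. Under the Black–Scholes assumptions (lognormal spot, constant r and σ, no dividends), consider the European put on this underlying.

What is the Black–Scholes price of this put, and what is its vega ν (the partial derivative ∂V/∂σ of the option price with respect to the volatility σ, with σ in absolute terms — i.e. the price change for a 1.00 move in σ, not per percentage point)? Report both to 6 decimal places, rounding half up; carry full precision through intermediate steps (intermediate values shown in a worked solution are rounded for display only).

price = 6.969676
ν = 61.065667

σ√T = 0.3036·√2.1106 = 0.441067
d₁ = (ln(S/K) + (r+σ²/2)T) / (σ√T) = (ln(200.61/156.26) + (0.0727+0.3036²/2)·2.1106) / 0.441067 = (0.249841 + 0.250711) / 0.441067 = 1.134866
d₂ = d₁ − σ√T = 1.134866 − 0.441067 = 0.693799
e^{−rT} = e^{−0.0727·2.1106} = 0.857752
N(−d₁) = 0.128216,  N(−d₂) = 0.243904
Put price V = K·e^{−rT}·N(−d₂) − S·N(−d₁) = 32.691030 − 25.721354 = 6.969676
φ(d₁) = (1/√(2π))·e^{−d₁²/2} = 0.209528
ν = S·φ(d₁)·√T = 61.065667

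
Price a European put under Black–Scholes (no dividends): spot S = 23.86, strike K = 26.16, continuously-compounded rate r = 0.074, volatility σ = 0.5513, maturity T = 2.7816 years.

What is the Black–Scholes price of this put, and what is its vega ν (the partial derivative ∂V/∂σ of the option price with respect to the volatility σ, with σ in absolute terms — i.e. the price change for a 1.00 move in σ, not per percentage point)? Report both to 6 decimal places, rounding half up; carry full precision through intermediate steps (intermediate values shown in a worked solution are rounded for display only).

σ√T = 0.5513·√2.7816 = 0.919465
d₁ = (ln(S/K) + (r+σ²/2)T) / (σ√T) = (ln(23.86/26.16) + (0.074+0.5513²/2)·2.7816) / 0.919465 = (-0.092028 + 0.628547) / 0.919465 = 0.583511
d₂ = d₁ − σ√T = 0.583511 − 0.919465 = -0.335954
e^{−rT} = e^{−0.074·2.7816} = 0.813965
N(−d₁) = 0.279775,  N(−d₂) = 0.631547
Put price V = K·e^{−rT}·N(−d₂) − S·N(−d₁) = 13.447732 − 6.675420 = 6.772312
φ(d₁) = (1/√(2π))·e^{−d₁²/2} = 0.336492
ν = S·φ(d₁)·√T = 13.390363

price = 6.772312
ν = 13.390363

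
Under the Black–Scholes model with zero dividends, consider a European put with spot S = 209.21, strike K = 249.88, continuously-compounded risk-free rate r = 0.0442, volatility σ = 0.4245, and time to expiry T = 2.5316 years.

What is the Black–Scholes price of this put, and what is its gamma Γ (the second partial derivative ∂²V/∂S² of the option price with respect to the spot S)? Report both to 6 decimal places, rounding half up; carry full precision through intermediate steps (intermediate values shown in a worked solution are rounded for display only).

σ√T = 0.4245·√2.5316 = 0.675422
d₁ = (ln(S/K) + (r+σ²/2)T) / (σ√T) = (ln(209.21/249.88) + (0.0442+0.4245²/2)·2.5316) / 0.675422 = (-0.177642 + 0.339994) / 0.675422 = 0.240371
d₂ = d₁ − σ√T = 0.240371 − 0.675422 = -0.435051
e^{−rT} = e^{−0.0442·2.5316} = 0.894137
N(−d₁) = 0.405021,  N(−d₂) = 0.668237
Put price V = K·e^{−rT}·N(−d₂) − S·N(−d₁) = 149.302155 − 84.734506 = 64.567648
φ(d₁) = (1/√(2π))·e^{−d₁²/2} = 0.387582
Γ = φ(d₁) / (S·σ·√T) = 0.002743

price = 64.567648
Γ = 0.002743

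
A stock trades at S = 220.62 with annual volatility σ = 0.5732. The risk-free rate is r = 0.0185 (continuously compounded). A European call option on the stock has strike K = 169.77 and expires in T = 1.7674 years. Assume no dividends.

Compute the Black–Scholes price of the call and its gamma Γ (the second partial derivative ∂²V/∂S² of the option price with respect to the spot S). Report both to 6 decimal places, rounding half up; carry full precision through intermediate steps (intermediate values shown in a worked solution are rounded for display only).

price = 89.263680
Γ = 0.001767

σ√T = 0.5732·√1.7674 = 0.762033
d₁ = (ln(S/K) + (r+σ²/2)T) / (σ√T) = (ln(220.62/169.77) + (0.0185+0.5732²/2)·1.7674) / 0.762033 = (0.261997 + 0.323044) / 0.762033 = 0.767737
d₂ = d₁ − σ√T = 0.767737 − 0.762033 = 0.005705
e^{−rT} = e^{−0.0185·1.7674} = 0.967832
N(d₁) = 0.778678,  N(d₂) = 0.502276
Call price V = S·N(d₁) − K·e^{−rT}·N(d₂) = 171.792027 − 82.528347 = 89.263680
φ(d₁) = (1/√(2π))·e^{−d₁²/2} = 0.297111
Γ = φ(d₁) / (S·σ·√T) = 0.001767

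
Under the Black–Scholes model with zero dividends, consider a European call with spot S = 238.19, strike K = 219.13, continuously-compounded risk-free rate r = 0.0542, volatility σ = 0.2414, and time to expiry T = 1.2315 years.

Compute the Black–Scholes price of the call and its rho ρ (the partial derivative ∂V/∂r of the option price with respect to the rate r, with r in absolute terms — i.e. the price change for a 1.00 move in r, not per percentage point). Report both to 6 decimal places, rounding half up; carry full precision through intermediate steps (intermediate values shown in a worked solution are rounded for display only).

σ√T = 0.2414·√1.2315 = 0.267889
d₁ = (ln(S/K) + (r+σ²/2)T) / (σ√T) = (ln(238.19/219.13) + (0.0542+0.2414²/2)·1.2315) / 0.267889 = (0.083404 + 0.102629) / 0.267889 = 0.694441
d₂ = d₁ − σ√T = 0.694441 − 0.267889 = 0.426553
e^{−rT} = e^{−0.0542·1.2315} = 0.935432
N(d₁) = 0.756297,  N(d₂) = 0.665147
Call price V = S·N(d₁) − K·e^{−rT}·N(d₂) = 180.142440 − 136.342648 = 43.799792
ρ = K·T·e^{−rT}·N(d₂) = 167.905972

price = 43.799792
ρ = 167.905972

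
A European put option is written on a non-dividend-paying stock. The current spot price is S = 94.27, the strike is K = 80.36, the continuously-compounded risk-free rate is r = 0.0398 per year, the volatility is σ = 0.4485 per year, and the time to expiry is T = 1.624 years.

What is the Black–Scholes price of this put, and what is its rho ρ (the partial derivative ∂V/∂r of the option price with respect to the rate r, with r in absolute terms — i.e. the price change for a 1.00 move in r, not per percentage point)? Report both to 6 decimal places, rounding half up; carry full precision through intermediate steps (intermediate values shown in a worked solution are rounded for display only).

price = 11.009641
ρ = -55.973765

σ√T = 0.4485·√1.624 = 0.571552
d₁ = (ln(S/K) + (r+σ²/2)T) / (σ√T) = (ln(94.27/80.36) + (0.0398+0.4485²/2)·1.624) / 0.571552 = (0.159646 + 0.227971) / 0.571552 = 0.678184
d₂ = d₁ − σ√T = 0.678184 − 0.571552 = 0.106633
e^{−rT} = e^{−0.0398·1.624} = 0.937409
N(−d₁) = 0.248827,  N(−d₂) = 0.457540
Put price V = K·e^{−rT}·N(−d₂) − S·N(−d₁) = 34.466604 − 23.456963 = 11.009641
ρ = −K·T·e^{−rT}·N(−d₂) = -55.973765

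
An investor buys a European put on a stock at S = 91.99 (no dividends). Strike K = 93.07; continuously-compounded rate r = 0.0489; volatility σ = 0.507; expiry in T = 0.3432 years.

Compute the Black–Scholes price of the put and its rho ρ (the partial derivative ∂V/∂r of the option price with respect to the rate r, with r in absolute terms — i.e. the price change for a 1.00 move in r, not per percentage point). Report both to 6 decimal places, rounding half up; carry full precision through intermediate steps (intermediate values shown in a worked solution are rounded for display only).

σ√T = 0.507·√0.3432 = 0.297017
d₁ = (ln(S/K) + (r+σ²/2)T) / (σ√T) = (ln(91.99/93.07) + (0.0489+0.507²/2)·0.3432) / 0.297017 = (-0.011672 + 0.060892) / 0.297017 = 0.165715
d₂ = d₁ − σ√T = 0.165715 − 0.297017 = -0.131303
e^{−rT} = e^{−0.0489·0.3432} = 0.983358
N(−d₁) = 0.434191,  N(−d₂) = 0.552232
Put price V = K·e^{−rT}·N(−d₂) − S·N(−d₁) = 50.540879 − 39.941212 = 10.599667
ρ = −K·T·e^{−rT}·N(−d₂) = -17.345630

price = 10.599667
ρ = -17.345630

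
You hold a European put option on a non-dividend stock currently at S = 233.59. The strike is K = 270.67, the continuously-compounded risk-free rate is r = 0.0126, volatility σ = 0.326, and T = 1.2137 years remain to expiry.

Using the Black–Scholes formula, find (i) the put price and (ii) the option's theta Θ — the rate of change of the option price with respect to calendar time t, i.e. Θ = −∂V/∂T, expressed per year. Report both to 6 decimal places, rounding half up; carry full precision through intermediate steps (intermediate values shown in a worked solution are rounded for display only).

σ√T = 0.326·√1.2137 = 0.359148
d₁ = (ln(S/K) + (r+σ²/2)T) / (σ√T) = (ln(233.59/270.67) + (0.0126+0.326²/2)·1.2137) / 0.359148 = (-0.147333 + 0.079786) / 0.359148 = -0.188075
d₂ = d₁ − σ√T = -0.188075 − 0.359148 = -0.547223
e^{−rT} = e^{−0.0126·1.2137} = 0.984824
N(−d₁) = 0.574591,  N(−d₂) = 0.707887
Put price V = K·e^{−rT}·N(−d₂) − S·N(−d₁) = 188.695985 − 134.218724 = 54.477262
φ(d₁) = (1/√(2π))·e^{−d₁²/2} = 0.391949
Θ = −S·φ(d₁)·σ/(2√T) + r·K·e^{−rT}·N(−d₂) = −13.546131 + 2.377569 = -11.168561

price = 54.477262
Θ = -11.168561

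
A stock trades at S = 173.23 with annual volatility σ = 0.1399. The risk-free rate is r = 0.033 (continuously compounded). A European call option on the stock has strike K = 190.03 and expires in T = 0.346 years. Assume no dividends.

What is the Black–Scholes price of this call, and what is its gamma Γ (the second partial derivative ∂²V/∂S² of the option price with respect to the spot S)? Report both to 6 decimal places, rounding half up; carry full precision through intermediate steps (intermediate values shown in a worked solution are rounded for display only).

σ√T = 0.1399·√0.346 = 0.082292
d₁ = (ln(S/K) + (r+σ²/2)T) / (σ√T) = (ln(173.23/190.03) + (0.033+0.1399²/2)·0.346) / 0.082292 = (-0.092562 + 0.014804) / 0.082292 = -0.944905
d₂ = d₁ − σ√T = -0.944905 − 0.082292 = -1.027197
e^{−rT} = e^{−0.033·0.346} = 0.988647
N(d₁) = 0.172354,  N(d₂) = 0.152164
Call price V = S·N(d₁) − K·e^{−rT}·N(d₂) = 29.856822 − 28.587423 = 1.269398
φ(d₁) = (1/√(2π))·e^{−d₁²/2} = 0.255288
Γ = φ(d₁) / (S·σ·√T) = 0.017908

price = 1.269398
Γ = 0.017908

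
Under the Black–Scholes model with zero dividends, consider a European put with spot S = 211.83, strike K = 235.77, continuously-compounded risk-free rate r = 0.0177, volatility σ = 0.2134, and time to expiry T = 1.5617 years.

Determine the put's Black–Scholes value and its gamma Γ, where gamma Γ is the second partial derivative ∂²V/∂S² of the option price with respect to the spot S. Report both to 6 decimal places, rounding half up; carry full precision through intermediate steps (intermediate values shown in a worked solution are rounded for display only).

σ√T = 0.2134·√1.5617 = 0.266682
d₁ = (ln(S/K) + (r+σ²/2)T) / (σ√T) = (ln(211.83/235.77) + (0.0177+0.2134²/2)·1.5617) / 0.266682 = (-0.107073 + 0.063202) / 0.266682 = -0.164507
d₂ = d₁ − σ√T = -0.164507 − 0.266682 = -0.431189
e^{−rT} = e^{−0.0177·1.5617} = 0.972736
N(−d₁) = 0.565334,  N(−d₂) = 0.666834
Put price V = K·e^{−rT}·N(−d₂) − S·N(−d₁) = 152.933196 − 119.754705 = 33.178491
φ(d₁) = (1/√(2π))·e^{−d₁²/2} = 0.393580
Γ = φ(d₁) / (S·σ·√T) = 0.006967

price = 33.178491
Γ = 0.006967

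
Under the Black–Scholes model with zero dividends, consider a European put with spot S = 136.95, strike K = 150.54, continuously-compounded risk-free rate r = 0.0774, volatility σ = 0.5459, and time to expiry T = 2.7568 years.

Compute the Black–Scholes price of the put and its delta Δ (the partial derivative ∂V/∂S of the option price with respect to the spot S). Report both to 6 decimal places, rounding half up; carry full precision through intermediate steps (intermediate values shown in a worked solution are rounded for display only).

σ√T = 0.5459·√2.7568 = 0.906391
d₁ = (ln(S/K) + (r+σ²/2)T) / (σ√T) = (ln(136.95/150.54) + (0.0774+0.5459²/2)·2.7568) / 0.906391 = (-0.094613 + 0.624149) / 0.906391 = 0.584224
d₂ = d₁ − σ√T = 0.584224 − 0.906391 = -0.322167
e^{−rT} = e^{−0.0774·2.7568} = 0.807852
N(−d₁) = 0.279535,  N(−d₂) = 0.626337
Put price V = K·e^{−rT}·N(−d₂) − S·N(−d₁) = 76.171360 − 38.282270 = 37.889090
Δ = −N(−d₁) = -0.279535

price = 37.889090
Δ = -0.279535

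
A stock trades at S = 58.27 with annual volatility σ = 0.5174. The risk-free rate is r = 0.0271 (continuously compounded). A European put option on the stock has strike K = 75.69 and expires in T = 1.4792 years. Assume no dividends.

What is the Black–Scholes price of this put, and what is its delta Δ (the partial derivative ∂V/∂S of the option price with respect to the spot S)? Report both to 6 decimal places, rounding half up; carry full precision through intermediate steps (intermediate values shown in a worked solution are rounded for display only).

σ√T = 0.5174·√1.4792 = 0.629274
d₁ = (ln(S/K) + (r+σ²/2)T) / (σ√T) = (ln(58.27/75.69) + (0.0271+0.5174²/2)·1.4792) / 0.629274 = (-0.261559 + 0.238079) / 0.629274 = -0.037312
d₂ = d₁ − σ√T = -0.037312 − 0.629274 = -0.666586
e^{−rT} = e^{−0.0271·1.4792} = 0.960707
N(−d₁) = 0.514882,  N(−d₂) = 0.747482
Put price V = K·e^{−rT}·N(−d₂) − S·N(−d₁) = 54.353785 − 30.002164 = 24.351621
Δ = −N(−d₁) = -0.514882

price = 24.351621
Δ = -0.514882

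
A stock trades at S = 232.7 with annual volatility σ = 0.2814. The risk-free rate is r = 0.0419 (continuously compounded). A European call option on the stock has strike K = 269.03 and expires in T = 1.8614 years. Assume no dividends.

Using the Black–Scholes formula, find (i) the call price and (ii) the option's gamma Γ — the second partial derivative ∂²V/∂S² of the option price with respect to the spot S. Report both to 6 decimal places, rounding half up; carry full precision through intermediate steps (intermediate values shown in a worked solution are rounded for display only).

price = 29.130675
Γ = 0.004465

σ√T = 0.2814·√1.8614 = 0.383923
d₁ = (ln(S/K) + (r+σ²/2)T) / (σ√T) = (ln(232.7/269.03) + (0.0419+0.2814²/2)·1.8614) / 0.383923 = (-0.145073 + 0.151691) / 0.383923 = 0.017238
d₂ = d₁ − σ√T = 0.017238 − 0.383923 = -0.366684
e^{−rT} = e^{−0.0419·1.8614} = 0.924971
N(d₁) = 0.506877,  N(d₂) = 0.356927
Call price V = S·N(d₁) − K·e^{−rT}·N(d₂) = 117.950226 − 88.819551 = 29.130675
φ(d₁) = (1/√(2π))·e^{−d₁²/2} = 0.398883
Γ = φ(d₁) / (S·σ·√T) = 0.004465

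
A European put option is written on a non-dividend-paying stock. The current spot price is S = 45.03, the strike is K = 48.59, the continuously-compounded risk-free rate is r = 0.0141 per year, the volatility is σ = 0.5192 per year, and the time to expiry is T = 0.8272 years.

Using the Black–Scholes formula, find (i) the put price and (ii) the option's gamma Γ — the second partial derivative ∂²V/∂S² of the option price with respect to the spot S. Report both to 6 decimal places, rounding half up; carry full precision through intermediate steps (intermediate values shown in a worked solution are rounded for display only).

σ√T = 0.5192·√0.8272 = 0.472215
d₁ = (ln(S/K) + (r+σ²/2)T) / (σ√T) = (ln(45.03/48.59) + (0.0141+0.5192²/2)·0.8272) / 0.472215 = (-0.076089 + 0.123157) / 0.472215 = 0.099676
d₂ = d₁ − σ√T = 0.099676 − 0.472215 = -0.372540
e^{−rT} = e^{−0.0141·0.8272} = 0.988404
N(−d₁) = 0.460301,  N(−d₂) = 0.645254
Put price V = K·e^{−rT}·N(−d₂) − S·N(−d₁) = 30.989353 − 20.727353 = 10.262000
φ(d₁) = (1/√(2π))·e^{−d₁²/2} = 0.396965
Γ = φ(d₁) / (S·σ·√T) = 0.018669

price = 10.262000
Γ = 0.018669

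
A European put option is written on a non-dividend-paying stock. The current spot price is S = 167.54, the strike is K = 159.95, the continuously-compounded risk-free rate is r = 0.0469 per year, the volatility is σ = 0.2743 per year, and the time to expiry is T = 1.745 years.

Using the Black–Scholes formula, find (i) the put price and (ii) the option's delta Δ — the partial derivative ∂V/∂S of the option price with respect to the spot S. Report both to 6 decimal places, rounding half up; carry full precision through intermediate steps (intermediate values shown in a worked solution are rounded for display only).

σ√T = 0.2743·√1.745 = 0.362346
d₁ = (ln(S/K) + (r+σ²/2)T) / (σ√T) = (ln(167.54/159.95) + (0.0469+0.2743²/2)·1.745) / 0.362346 = (0.046361 + 0.147488) / 0.362346 = 0.534982
d₂ = d₁ − σ√T = 0.534982 − 0.362346 = 0.172636
e^{−rT} = e^{−0.0469·1.745} = 0.921419
N(−d₁) = 0.296331,  N(−d₂) = 0.431469
Put price V = K·e^{−rT}·N(−d₂) − S·N(−d₁) = 63.590270 − 49.647309 = 13.942962
Δ = −N(−d₁) = -0.296331

price = 13.942962
Δ = -0.296331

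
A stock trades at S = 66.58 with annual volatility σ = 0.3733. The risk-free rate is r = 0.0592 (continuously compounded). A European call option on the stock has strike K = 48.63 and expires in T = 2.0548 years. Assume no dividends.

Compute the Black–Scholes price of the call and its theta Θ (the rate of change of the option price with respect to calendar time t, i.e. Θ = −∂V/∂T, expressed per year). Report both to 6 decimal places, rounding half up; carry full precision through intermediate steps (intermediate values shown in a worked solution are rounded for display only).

σ√T = 0.3733·√2.0548 = 0.535110
d₁ = (ln(S/K) + (r+σ²/2)T) / (σ√T) = (ln(66.58/48.63) + (0.0592+0.3733²/2)·2.0548) / 0.535110 = (0.314164 + 0.264815) / 0.535110 = 1.081982
d₂ = d₁ − σ√T = 1.081982 − 0.535110 = 0.546872
e^{−rT} = e^{−0.0592·2.0548} = 0.885463
N(d₁) = 0.860370,  N(d₂) = 0.707767
Call price V = S·N(d₁) − K·e^{−rT}·N(d₂) = 57.283415 − 30.476496 = 26.806919
φ(d₁) = (1/√(2π))·e^{−d₁²/2} = 0.222177
Θ = −S·φ(d₁)·σ/(2√T) − r·K·e^{−rT}·N(d₂) = −1.926132 − 1.804209 = -3.730341

price = 26.806919
Θ = -3.730341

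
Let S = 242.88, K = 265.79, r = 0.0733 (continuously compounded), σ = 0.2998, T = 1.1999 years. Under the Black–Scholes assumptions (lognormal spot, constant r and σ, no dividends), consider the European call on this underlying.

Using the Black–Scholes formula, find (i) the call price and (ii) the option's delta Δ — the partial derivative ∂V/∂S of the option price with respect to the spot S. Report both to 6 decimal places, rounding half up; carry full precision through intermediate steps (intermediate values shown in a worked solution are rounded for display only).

σ√T = 0.2998·√1.1999 = 0.328401
d₁ = (ln(S/K) + (r+σ²/2)T) / (σ√T) = (ln(242.88/265.79) + (0.0733+0.2998²/2)·1.1999) / 0.328401 = (-0.090139 + 0.141876) / 0.328401 = 0.157543
d₂ = d₁ − σ√T = 0.157543 − 0.328401 = -0.170858
e^{−rT} = e^{−0.0733·1.1999} = 0.915804
N(d₁) = 0.562591,  N(d₂) = 0.432168
Call price V = S·N(d₁) − K·e^{−rT}·N(d₂) = 136.642213 − 105.194638 = 31.447574
Δ = N(d₁) = 0.562591

price = 31.447574
Δ = 0.562591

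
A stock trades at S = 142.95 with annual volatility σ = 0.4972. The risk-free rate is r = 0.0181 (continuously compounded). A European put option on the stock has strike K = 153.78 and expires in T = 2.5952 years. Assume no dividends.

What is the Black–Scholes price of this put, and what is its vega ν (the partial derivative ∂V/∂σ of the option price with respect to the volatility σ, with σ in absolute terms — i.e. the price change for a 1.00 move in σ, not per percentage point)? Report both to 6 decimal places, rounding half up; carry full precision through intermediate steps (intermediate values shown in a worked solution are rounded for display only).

price = 46.982670
ν = 85.857794

σ√T = 0.4972·√2.5952 = 0.800971
d₁ = (ln(S/K) + (r+σ²/2)T) / (σ√T) = (ln(142.95/153.78) + (0.0181+0.4972²/2)·2.5952) / 0.800971 = (-0.073028 + 0.367750) / 0.800971 = 0.367956
d₂ = d₁ − σ√T = 0.367956 − 0.800971 = -0.433015
e^{−rT} = e^{−0.0181·2.5952} = 0.954113
N(−d₁) = 0.356453,  N(−d₂) = 0.667498
Put price V = K·e^{−rT}·N(−d₂) − S·N(−d₁) = 97.937629 − 50.954959 = 46.982670
φ(d₁) = (1/√(2π))·e^{−d₁²/2} = 0.372829
ν = S·φ(d₁)·√T = 85.857794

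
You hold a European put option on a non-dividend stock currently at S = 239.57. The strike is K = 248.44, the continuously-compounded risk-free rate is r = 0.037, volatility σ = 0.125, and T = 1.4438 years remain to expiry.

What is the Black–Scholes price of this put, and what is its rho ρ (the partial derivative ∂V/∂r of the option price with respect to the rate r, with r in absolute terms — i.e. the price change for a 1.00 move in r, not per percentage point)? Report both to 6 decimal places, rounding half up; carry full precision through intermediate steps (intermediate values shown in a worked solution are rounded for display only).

price = 12.285015
ρ = -164.795540

σ√T = 0.125·√1.4438 = 0.150198
d₁ = (ln(S/K) + (r+σ²/2)T) / (σ√T) = (ln(239.57/248.44) + (0.037+0.125²/2)·1.4438) / 0.150198 = (-0.036356 + 0.064700) / 0.150198 = 0.188715
d₂ = d₁ − σ√T = 0.188715 − 0.150198 = 0.038517
e^{−rT} = e^{−0.037·1.4438} = 0.947981
N(−d₁) = 0.425158,  N(−d₂) = 0.484638
Put price V = K·e^{−rT}·N(−d₂) − S·N(−d₁) = 114.140144 − 101.855129 = 12.285015
ρ = −K·T·e^{−rT}·N(−d₂) = -164.795540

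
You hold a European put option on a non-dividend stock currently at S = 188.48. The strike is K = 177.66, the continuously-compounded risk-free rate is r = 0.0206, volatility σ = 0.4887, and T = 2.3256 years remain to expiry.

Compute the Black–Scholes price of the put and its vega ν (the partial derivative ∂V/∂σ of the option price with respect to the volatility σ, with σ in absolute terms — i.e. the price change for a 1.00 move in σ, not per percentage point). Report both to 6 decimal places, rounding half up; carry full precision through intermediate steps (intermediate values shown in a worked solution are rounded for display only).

σ√T = 0.4887·√2.3256 = 0.745263
d₁ = (ln(S/K) + (r+σ²/2)T) / (σ√T) = (ln(188.48/177.66) + (0.0206+0.4887²/2)·2.3256) / 0.745263 = (0.059120 + 0.325616) / 0.745263 = 0.516242
d₂ = d₁ − σ√T = 0.516242 − 0.745263 = -0.229021
e^{−rT} = e^{−0.0206·2.3256} = 0.953222
N(−d₁) = 0.302843,  N(−d₂) = 0.590574
Put price V = K·e^{−rT}·N(−d₂) − S·N(−d₁) = 100.013341 − 57.079777 = 42.933564
φ(d₁) = (1/√(2π))·e^{−d₁²/2} = 0.349172
ν = S·φ(d₁)·√T = 100.362575

price = 42.933564
ν = 100.362575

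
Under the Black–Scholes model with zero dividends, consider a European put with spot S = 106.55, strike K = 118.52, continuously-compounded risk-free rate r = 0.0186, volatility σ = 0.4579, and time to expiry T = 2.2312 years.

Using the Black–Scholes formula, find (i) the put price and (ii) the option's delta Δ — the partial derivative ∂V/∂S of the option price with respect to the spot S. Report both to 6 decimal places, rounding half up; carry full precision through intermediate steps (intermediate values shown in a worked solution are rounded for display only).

price = 33.177801
Δ = -0.402453

σ√T = 0.4579·√2.2312 = 0.683974
d₁ = (ln(S/K) + (r+σ²/2)T) / (σ√T) = (ln(106.55/118.52) + (0.0186+0.4579²/2)·2.2312) / 0.683974 = (-0.106467 + 0.275411) / 0.683974 = 0.247003
d₂ = d₁ − σ√T = 0.247003 − 0.683974 = -0.436972
e^{−rT} = e^{−0.0186·2.2312} = 0.959349
N(−d₁) = 0.402453,  N(−d₂) = 0.668934
Put price V = K·e^{−rT}·N(−d₂) − S·N(−d₁) = 76.059178 − 42.881377 = 33.177801
Δ = −N(−d₁) = -0.402453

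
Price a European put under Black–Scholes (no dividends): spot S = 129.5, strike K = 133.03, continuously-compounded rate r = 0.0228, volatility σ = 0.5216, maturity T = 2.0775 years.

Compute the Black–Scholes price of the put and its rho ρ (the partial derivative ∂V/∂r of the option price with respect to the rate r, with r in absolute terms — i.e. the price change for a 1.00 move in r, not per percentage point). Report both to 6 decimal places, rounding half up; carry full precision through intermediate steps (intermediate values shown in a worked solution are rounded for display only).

σ√T = 0.5216·√2.0775 = 0.751810
d₁ = (ln(S/K) + (r+σ²/2)T) / (σ√T) = (ln(129.5/133.03) + (0.0228+0.5216²/2)·2.0775) / 0.751810 = (-0.026894 + 0.329976) / 0.751810 = 0.403137
d₂ = d₁ − σ√T = 0.403137 − 0.751810 = -0.348673
e^{−rT} = e^{−0.0228·2.0775} = 0.953737
N(−d₁) = 0.343424,  N(−d₂) = 0.636333
Put price V = K·e^{−rT}·N(−d₂) − S·N(−d₁) = 80.735132 − 44.473377 = 36.261755
ρ = −K·T·e^{−rT}·N(−d₂) = -167.727236

price = 36.261755
ρ = -167.727236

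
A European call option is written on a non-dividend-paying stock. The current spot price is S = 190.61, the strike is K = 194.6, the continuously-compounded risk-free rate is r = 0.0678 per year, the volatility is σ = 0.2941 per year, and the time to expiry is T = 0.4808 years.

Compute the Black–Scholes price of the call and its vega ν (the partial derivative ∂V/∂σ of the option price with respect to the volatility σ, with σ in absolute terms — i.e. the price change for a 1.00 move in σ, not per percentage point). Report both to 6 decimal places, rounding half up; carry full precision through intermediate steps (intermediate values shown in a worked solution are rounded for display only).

σ√T = 0.2941·√0.4808 = 0.203928
d₁ = (ln(S/K) + (r+σ²/2)T) / (σ√T) = (ln(190.61/194.6) + (0.0678+0.2941²/2)·0.4808) / 0.203928 = (-0.020717 + 0.053392) / 0.203928 = 0.160227
d₂ = d₁ − σ√T = 0.160227 − 0.203928 = -0.043701
e^{−rT} = e^{−0.0678·0.4808} = 0.967927
N(d₁) = 0.563649,  N(d₂) = 0.482571
Call price V = S·N(d₁) − K·e^{−rT}·N(d₂) = 107.437139 − 90.896513 = 16.540626
φ(d₁) = (1/√(2π))·e^{−d₁²/2} = 0.393854
ν = S·φ(d₁)·√T = 52.055089

price = 16.540626
ν = 52.055089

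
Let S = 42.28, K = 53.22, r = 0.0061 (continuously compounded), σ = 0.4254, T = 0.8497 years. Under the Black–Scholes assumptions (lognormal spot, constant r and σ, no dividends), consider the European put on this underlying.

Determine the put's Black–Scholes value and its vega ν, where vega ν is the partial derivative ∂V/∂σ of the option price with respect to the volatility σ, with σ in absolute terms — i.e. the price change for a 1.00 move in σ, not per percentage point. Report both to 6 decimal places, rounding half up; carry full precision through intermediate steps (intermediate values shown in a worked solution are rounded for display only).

price = 13.897431
ν = 14.478470

σ√T = 0.4254·√0.8497 = 0.392130
d₁ = (ln(S/K) + (r+σ²/2)T) / (σ√T) = (ln(42.28/53.22) + (0.0061+0.4254²/2)·0.8497) / 0.392130 = (-0.230120 + 0.082066) / 0.392130 = -0.377563
d₂ = d₁ − σ√T = -0.377563 − 0.392130 = -0.769693
e^{−rT} = e^{−0.0061·0.8497} = 0.994830
N(−d₁) = 0.647122,  N(−d₂) = 0.779259
Put price V = K·e^{−rT}·N(−d₂) − S·N(−d₁) = 41.257767 − 27.360335 = 13.897431
φ(d₁) = (1/√(2π))·e^{−d₁²/2} = 0.371497
ν = S·φ(d₁)·√T = 14.478470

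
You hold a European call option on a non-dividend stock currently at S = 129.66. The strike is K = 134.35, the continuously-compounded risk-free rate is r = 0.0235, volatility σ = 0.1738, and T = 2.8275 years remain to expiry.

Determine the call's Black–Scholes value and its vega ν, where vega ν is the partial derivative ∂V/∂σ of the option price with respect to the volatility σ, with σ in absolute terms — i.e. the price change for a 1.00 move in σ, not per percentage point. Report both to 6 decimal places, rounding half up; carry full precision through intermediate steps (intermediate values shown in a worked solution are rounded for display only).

σ√T = 0.1738·√2.8275 = 0.292248
d₁ = (ln(S/K) + (r+σ²/2)T) / (σ√T) = (ln(129.66/134.35) + (0.0235+0.1738²/2)·2.8275) / 0.292248 = (-0.035533 + 0.109151) / 0.292248 = 0.251902
d₂ = d₁ − σ√T = 0.251902 − 0.292248 = -0.040345
e^{−rT} = e^{−0.0235·2.8275} = 0.935713
N(d₁) = 0.599442,  N(d₂) = 0.483909
Call price V = S·N(d₁) − K·e^{−rT}·N(d₂) = 77.723620 − 60.833679 = 16.889941
φ(d₁) = (1/√(2π))·e^{−d₁²/2} = 0.386484
ν = S·φ(d₁)·√T = 84.263277

price = 16.889941
ν = 84.263277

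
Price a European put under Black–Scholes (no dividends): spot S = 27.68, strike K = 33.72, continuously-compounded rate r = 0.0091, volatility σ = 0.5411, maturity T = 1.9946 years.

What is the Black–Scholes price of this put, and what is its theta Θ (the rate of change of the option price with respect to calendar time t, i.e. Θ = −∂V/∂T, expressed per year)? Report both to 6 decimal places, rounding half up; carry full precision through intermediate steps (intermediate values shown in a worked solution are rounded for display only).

price = 11.998228
Θ = -1.872156

σ√T = 0.5411·√1.9946 = 0.764197
d₁ = (ln(S/K) + (r+σ²/2)T) / (σ√T) = (ln(27.68/33.72) + (0.0091+0.5411²/2)·1.9946) / 0.764197 = (-0.197381 + 0.310150) / 0.764197 = 0.147565
d₂ = d₁ − σ√T = 0.147565 − 0.764197 = -0.616632
e^{−rT} = e^{−0.0091·1.9946} = 0.982013
N(−d₁) = 0.441343,  N(−d₂) = 0.731261
Put price V = K·e^{−rT}·N(−d₂) − S·N(−d₁) = 24.214606 − 12.216379 = 11.998228
φ(d₁) = (1/√(2π))·e^{−d₁²/2} = 0.394622
Θ = −S·φ(d₁)·σ/(2√T) + r·K·e^{−rT}·N(−d₂) = −2.092509 + 0.220353 = -1.872156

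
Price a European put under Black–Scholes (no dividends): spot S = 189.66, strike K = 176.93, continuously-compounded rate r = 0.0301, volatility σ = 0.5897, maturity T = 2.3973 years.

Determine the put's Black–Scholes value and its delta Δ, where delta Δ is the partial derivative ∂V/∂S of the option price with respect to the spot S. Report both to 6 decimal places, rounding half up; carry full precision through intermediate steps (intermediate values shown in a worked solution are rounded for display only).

price = 50.522490
Δ = -0.270385

σ√T = 0.5897·√2.3973 = 0.913045
d₁ = (ln(S/K) + (r+σ²/2)T) / (σ√T) = (ln(189.66/176.93) + (0.0301+0.5897²/2)·2.3973) / 0.913045 = (0.069479 + 0.488985) / 0.913045 = 0.611649
d₂ = d₁ − σ√T = 0.611649 − 0.913045 = -0.301396
e^{−rT} = e^{−0.0301·2.3973} = 0.930383
N(−d₁) = 0.270385,  N(−d₂) = 0.618444
Put price V = K·e^{−rT}·N(−d₂) − S·N(−d₁) = 101.803699 − 51.281209 = 50.522490
Δ = −N(−d₁) = -0.270385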